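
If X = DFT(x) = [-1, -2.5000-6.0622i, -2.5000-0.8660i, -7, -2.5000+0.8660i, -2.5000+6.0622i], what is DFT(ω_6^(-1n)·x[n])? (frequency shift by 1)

Modulation property: DFT(ω_6^(-1n)·x[n]) = X[(k-1) mod 6], so circularly shift X by 1 positions.

X[k-1] = [-2.5000+6.0622i, -1, -2.5000-6.0622i, -2.5000-0.8660i, -7, -2.5000+0.8660i]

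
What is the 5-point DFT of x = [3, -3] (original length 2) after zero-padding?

Original 2-point DFT: [0, 6]
Zero-padded 5-point DFT provides frequency interpolation.

DFT_5([x, 0, ...]) = [0, 2.0729+2.8532i, 5.4271+1.7634i, 5.4271-1.7634i, 2.0729-2.8532i]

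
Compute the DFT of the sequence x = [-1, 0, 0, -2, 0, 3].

X[k] = Σ(n=0 to 5) x[n] · ω_6^(nk)
where ω_6 = e^(-2πi/6)

Computing each X[k]:
X[0] = 0
X[1] = 2.5000+2.5981i
X[2] = -4.5000+2.5981i
X[3] = -2
X[4] = -4.5000-2.5981i
X[5] = 2.5000-2.5981i

X = [0, 2.5000+2.5981i, -4.5000+2.5981i, -2, -4.5000-2.5981i, 2.5000-2.5981i]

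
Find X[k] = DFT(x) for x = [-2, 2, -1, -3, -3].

X[k] = Σ(n=0 to 4) x[n] · ω_5^(nk)
where ω_5 = e^(-2πi/5)

Computing each X[k]:
X[0] = -7
X[1] = 0.9271-5.9309i
X[2] = -2.4271-1.0368i
X[3] = -2.4271+1.0368i
X[4] = 0.9271+5.9309i

X = [-7, 0.9271-5.9309i, -2.4271-1.0368i, -2.4271+1.0368i, 0.9271+5.9309i]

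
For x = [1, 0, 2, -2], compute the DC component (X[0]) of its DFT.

X[0] = Σ(n=0 to 3) x[n] · ω_4^0 = Σ x[n]
= (1) + (0) + (2) + (-2)

X[0] = 1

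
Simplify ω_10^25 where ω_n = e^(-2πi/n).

Since ω_10^10 = 1, powers reduce modulo 10.
25 mod 10 = 5
So ω_10^25 = ω_10^5 = e^(-2πi·5/10)

ω_10^25 = ω_10^5 = -1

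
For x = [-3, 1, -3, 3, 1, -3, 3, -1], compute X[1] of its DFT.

X[1] = Σ(n=0 to 7) x[n] · ω_8^(1n) where ω_8 = e^(-2πi/8)
= (-3)·ω_8^0 + (1)·ω_8^1 + (-3)·ω_8^2 + (3)·ω_8^3 + (1)·ω_8^4 + (-3)·ω_8^5 + (3)·ω_8^6 + (-1)·ω_8^7

X[1] = -4.0000+0.3431i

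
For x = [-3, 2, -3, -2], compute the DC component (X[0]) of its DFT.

X[0] = Σ(n=0 to 3) x[n] · ω_4^0 = Σ x[n]
= (-3) + (2) + (-3) + (-2)

X[0] = -6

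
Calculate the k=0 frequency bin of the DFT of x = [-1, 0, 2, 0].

X[0] = Σ(n=0 to 3) x[n] · ω_4^0 = Σ x[n]
= (-1) + (0) + (2) + (0)

X[0] = 1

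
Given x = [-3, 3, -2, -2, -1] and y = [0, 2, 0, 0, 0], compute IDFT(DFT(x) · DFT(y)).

(x ⊛ y)[n] = Σ(m=0 to 4) x[m] · y[(n-m) mod 5]

Computing each output sample:
(x ⊛ y)[0] = -2
(x ⊛ y)[1] = -6
(x ⊛ y)[2] = 6
(x ⊛ y)[3] = -4
(x ⊛ y)[4] = -4

x ⊛ y = [-2, -6, 6, -4, -4]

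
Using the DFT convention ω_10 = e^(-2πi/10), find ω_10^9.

ω_10^9 = e^(-2πi·9/10)
= cos(-2π·9/10) + i·sin(-2π·9/10)
= cos(-18π/10) + i·sin(-18π/10)

ω_10^9 = cos(-18π/10) + i·sin(-18π/10) = 0.8090+0.5878i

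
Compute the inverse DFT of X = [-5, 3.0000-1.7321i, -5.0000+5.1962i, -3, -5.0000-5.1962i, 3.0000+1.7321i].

x[n] = (1/6) Σ(k=0 to 5) X[k] · e^(2πikn/6)

Computing each x[n]:
x[0] = -2
x[1] = 0
x[2] = 1
x[3] = -3
x[4] = -3
x[5] = 2

x = [-2, 0, 1, -3, -3, 2]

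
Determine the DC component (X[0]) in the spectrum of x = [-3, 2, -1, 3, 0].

X[0] = Σ(n=0 to 4) x[n] · ω_5^0 = Σ x[n]
= (-3) + (2) + (-1) + (3) + (0)

X[0] = 1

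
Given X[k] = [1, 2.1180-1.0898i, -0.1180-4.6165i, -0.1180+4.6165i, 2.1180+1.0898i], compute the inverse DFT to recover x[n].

x[n] = (1/5) Σ(k=0 to 4) X[k] · e^(2πikn/5)

Computing each x[n]:
x[0] = 1
x[1] = 2
x[2] = -2
x[3] = 1
x[4] = -1

x = [1, 2, -2, 1, -1]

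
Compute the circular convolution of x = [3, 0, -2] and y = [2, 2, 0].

(x ⊛ y)[n] = Σ(m=0 to 2) x[m] · y[(n-m) mod 3]

Computing each output sample:
(x ⊛ y)[0] = 2
(x ⊛ y)[1] = 6
(x ⊛ y)[2] = -4

x ⊛ y = [2, 6, -4]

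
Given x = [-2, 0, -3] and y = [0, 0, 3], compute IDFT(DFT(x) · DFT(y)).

(x ⊛ y)[n] = Σ(m=0 to 2) x[m] · y[(n-m) mod 3]

Computing each output sample:
(x ⊛ y)[0] = 0
(x ⊛ y)[1] = -9
(x ⊛ y)[2] = -6

x ⊛ y = [0, -9, -6]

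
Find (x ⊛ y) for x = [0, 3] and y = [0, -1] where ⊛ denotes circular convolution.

(x ⊛ y)[n] = Σ(m=0 to 1) x[m] · y[(n-m) mod 2]

Computing each output sample:
(x ⊛ y)[0] = -3
(x ⊛ y)[1] = 0

x ⊛ y = [-3, 0]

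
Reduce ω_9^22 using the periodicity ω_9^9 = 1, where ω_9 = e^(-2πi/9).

Since ω_9^9 = 1, powers reduce modulo 9.
22 mod 9 = 4
So ω_9^22 = ω_9^4 = e^(-2πi·4/9)

ω_9^22 = ω_9^4 = -0.9397-0.3420i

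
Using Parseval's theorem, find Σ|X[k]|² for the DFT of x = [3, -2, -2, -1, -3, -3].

Parseval: Σ|x[n]|² = (1/N)Σ|X[k]|², so Σ|X[k]|² = N·Σ|x[n]|² = 6·36.0000

Σ|X[k]|² = N·Σ|x[n]|² = 6·36.0000 = 216.0000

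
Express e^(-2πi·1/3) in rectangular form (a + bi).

ω_3^1 = e^(-2πi·1/3)
= cos(-2π·1/3) + i·sin(-2π·1/3)
= cos(-2π/3) + i·sin(-2π/3)

ω_3^1 = cos(-2π/3) + i·sin(-2π/3) = -0.5000-0.8660i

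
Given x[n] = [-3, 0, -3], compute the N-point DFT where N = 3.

X[k] = Σ(n=0 to 2) x[n] · ω_3^(nk)
where ω_3 = e^(-2πi/3)

Computing each X[k]:
X[0] = -6
X[1] = -1.5000-2.5981i
X[2] = -1.5000+2.5981i

X = [-6, -1.5000-2.5981i, -1.5000+2.5981i]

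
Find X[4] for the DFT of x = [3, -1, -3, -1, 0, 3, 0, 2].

X[4] = Σ(n=0 to 7) x[n] · ω_8^(4n) where ω_8 = e^(-2πi/8)
= (3)·ω_8^0 + (-1)·ω_8^4 + (-3)·ω_8^8 + (-1)·ω_8^12 + (0)·ω_8^16 + (3)·ω_8^20 + (0)·ω_8^24 + (2)·ω_8^28

X[4] = -3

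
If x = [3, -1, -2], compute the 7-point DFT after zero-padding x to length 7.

Original 3-point DFT: [0, 4.5000-0.8660i, 4.5000+0.8660i]
Zero-padded 7-point DFT provides frequency interpolation.

DFT_7([x, 0, ...]) = [0, 2.8216+2.7317i, 5.0245+0.1072i, 2.6540-1.1298i, 2.6540+1.1298i, 5.0245-0.1072i, 2.8216-2.7317i]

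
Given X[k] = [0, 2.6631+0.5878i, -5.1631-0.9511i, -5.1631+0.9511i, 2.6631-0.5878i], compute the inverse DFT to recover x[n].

x[n] = (1/5) Σ(k=0 to 4) X[k] · e^(2πikn/5)

Computing each x[n]:
x[0] = -1
x[1] = 2
x[2] = -2
x[3] = -1
x[4] = 2

x = [-1, 2, -2, -1, 2]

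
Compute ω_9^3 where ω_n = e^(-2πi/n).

ω_9^3 = e^(-2πi·3/9)
= cos(-2π·3/9) + i·sin(-2π·3/9)
= cos(-6π/9) + i·sin(-6π/9)

ω_9^3 = cos(-6π/9) + i·sin(-6π/9) = -0.5000-0.8660i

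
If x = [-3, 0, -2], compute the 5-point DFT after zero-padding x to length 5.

Original 3-point DFT: [-5, -2.0000-1.7321i, -2.0000+1.7321i]
Zero-padded 5-point DFT provides frequency interpolation.

DFT_5([x, 0, ...]) = [-5, -1.3820+1.1756i, -3.6180-1.9021i, -3.6180+1.9021i, -1.3820-1.1756i]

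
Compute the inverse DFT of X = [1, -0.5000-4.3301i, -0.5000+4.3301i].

x[n] = (1/3) Σ(k=0 to 2) X[k] · e^(2πikn/3)

Computing each x[n]:
x[0] = 0
x[1] = 3
x[2] = -2

x = [0, 3, -2]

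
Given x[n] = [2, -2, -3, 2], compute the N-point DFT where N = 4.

X[k] = Σ(n=0 to 3) x[n] · ω_4^(nk)
where ω_4 = e^(-2πi/4)

Computing each X[k]:
X[0] = -1
X[1] = 5+4i
X[2] = -1
X[3] = 5-4i

X = [-1, 5+4i, -1, 5-4i]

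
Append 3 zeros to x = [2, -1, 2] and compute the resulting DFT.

Original 3-point DFT: [3, 1.5000+2.5981i, 1.5000-2.5981i]
Zero-padded 6-point DFT provides frequency interpolation.

DFT_6([x, 0, ...]) = [3, 0.5000-0.8660i, 1.5000+2.5981i, 5, 1.5000-2.5981i, 0.5000+0.8660i]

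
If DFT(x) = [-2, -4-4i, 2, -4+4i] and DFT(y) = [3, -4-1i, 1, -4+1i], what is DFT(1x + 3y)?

By linearity: DFT(1x + 3y) = 1·DFT(x) + 3·DFT(y)
= 1·[-2, -4-4i, 2, -4+4i] + 3·[3, -4-1i, 1, -4+1i]

Computing element-wise:
Z[0] = 1·(-2) + 3·(3) = 7
Z[1] = 1·(-4-4i) + 3·(-4-1i) = -16-7i
Z[2] = 1·(2) + 3·(1) = 5
Z[3] = 1·(-4+4i) + 3·(-4+1i) = -16+7i

DFT(1x + 3y) = 1·X + 3·Y = [7, -16-7i, 5, -16+7i]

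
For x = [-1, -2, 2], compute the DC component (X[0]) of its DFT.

X[0] = Σ(n=0 to 2) x[n] · ω_3^0 = Σ x[n]
= (-1) + (-2) + (2)

X[0] = -1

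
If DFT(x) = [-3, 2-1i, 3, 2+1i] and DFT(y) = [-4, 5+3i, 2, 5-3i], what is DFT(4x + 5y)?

By linearity: DFT(4x + 5y) = 4·DFT(x) + 5·DFT(y)
= 4·[-3, 2-1i, 3, 2+1i] + 5·[-4, 5+3i, 2, 5-3i]

Computing element-wise:
Z[0] = 4·(-3) + 5·(-4) = -32
Z[1] = 4·(2-1i) + 5·(5+3i) = 33+11i
Z[2] = 4·(3) + 5·(2) = 22
Z[3] = 4·(2+1i) + 5·(5-3i) = 33-11i

DFT(4x + 5y) = 4·X + 5·Y = [-32, 33+11i, 22, 33-11i]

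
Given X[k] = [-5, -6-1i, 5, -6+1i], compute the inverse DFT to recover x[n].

x[n] = (1/4) Σ(k=0 to 3) X[k] · e^(2πikn/4)

Computing each x[n]:
x[0] = -3
x[1] = -2
x[2] = 3
x[3] = -3

x = [-3, -2, 3, -3]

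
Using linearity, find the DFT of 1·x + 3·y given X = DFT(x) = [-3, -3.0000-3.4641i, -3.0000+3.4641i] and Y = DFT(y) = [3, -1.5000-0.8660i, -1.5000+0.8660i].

By linearity: DFT(1x + 3y) = 1·DFT(x) + 3·DFT(y)
= 1·[-3, -3.0000-3.4641i, -3.0000+3.4641i] + 3·[3, -1.5000-0.8660i, -1.5000+0.8660i]

Computing element-wise:
Z[0] = 1·(-3) + 3·(3) = 6
Z[1] = 1·(-3.0000-3.4641i) + 3·(-1.5000-0.8660i) = -7.5000-6.0621i
Z[2] = 1·(-3.0000+3.4641i) + 3·(-1.5000+0.8660i) = -7.5000+6.0621i

DFT(1x + 3y) = 1·X + 3·Y = [6, -7.5000-6.0621i, -7.5000+6.0621i]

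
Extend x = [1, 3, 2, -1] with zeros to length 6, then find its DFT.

Original 4-point DFT: [5, -1-4i, 1, -1+4i]
Zero-padded 6-point DFT provides frequency interpolation.

DFT_6([x, 0, ...]) = [5, 2.5000-4.3301i, -2.5000-0.8660i, 1, -2.5000+0.8660i, 2.5000+4.3301i]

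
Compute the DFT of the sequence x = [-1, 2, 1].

X[k] = Σ(n=0 to 2) x[n] · ω_3^(nk)
where ω_3 = e^(-2πi/3)

Computing each X[k]:
X[0] = 2
X[1] = -2.5000-0.8660i
X[2] = -2.5000+0.8660i

X = [2, -2.5000-0.8660i, -2.5000+0.8660i]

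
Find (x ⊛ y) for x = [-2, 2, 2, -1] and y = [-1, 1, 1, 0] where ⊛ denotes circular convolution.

(x ⊛ y)[n] = Σ(m=0 to 3) x[m] · y[(n-m) mod 4]

Computing each output sample:
(x ⊛ y)[0] = 3
(x ⊛ y)[1] = -5
(x ⊛ y)[2] = -2
(x ⊛ y)[3] = 5

x ⊛ y = [3, -5, -2, 5]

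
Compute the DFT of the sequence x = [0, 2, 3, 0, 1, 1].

X[k] = Σ(n=0 to 5) x[n] · ω_6^(nk)
where ω_6 = e^(-2πi/6)

Computing each X[k]:
X[0] = 7
X[1] = -0.5000-2.5981i
X[2] = -3.5000+0.8660i
X[3] = 1
X[4] = -3.5000-0.8660i
X[5] = -0.5000+2.5981i

X = [7, -0.5000-2.5981i, -3.5000+0.8660i, 1, -3.5000-0.8660i, -0.5000+2.5981i]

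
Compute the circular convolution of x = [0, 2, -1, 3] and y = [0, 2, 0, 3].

(x ⊛ y)[n] = Σ(m=0 to 3) x[m] · y[(n-m) mod 4]

Computing each output sample:
(x ⊛ y)[0] = 12
(x ⊛ y)[1] = -3
(x ⊛ y)[2] = 13
(x ⊛ y)[3] = -2

x ⊛ y = [12, -3, 13, -2]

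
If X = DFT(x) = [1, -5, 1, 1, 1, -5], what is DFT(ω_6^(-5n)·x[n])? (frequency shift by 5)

Modulation property: DFT(ω_6^(-5n)·x[n]) = X[(k-5) mod 6], so circularly shift X by 5 positions.

X[k-5] = [-5, 1, 1, 1, -5, 1]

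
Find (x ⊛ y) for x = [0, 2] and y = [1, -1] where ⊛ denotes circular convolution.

(x ⊛ y)[n] = Σ(m=0 to 1) x[m] · y[(n-m) mod 2]

Computing each output sample:
(x ⊛ y)[0] = -2
(x ⊛ y)[1] = 2

x ⊛ y = [-2, 2]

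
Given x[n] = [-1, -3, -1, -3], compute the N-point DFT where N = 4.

X[k] = Σ(n=0 to 3) x[n] · ω_4^(nk)
where ω_4 = e^(-2πi/4)

Computing each X[k]:
X[0] = -8
X[1] = 0
X[2] = 4
X[3] = 0

X = [-8, 0, 4, 0]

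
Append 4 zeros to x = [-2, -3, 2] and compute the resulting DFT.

Original 3-point DFT: [-3, -1.5000+4.3301i, -1.5000-4.3301i]
Zero-padded 7-point DFT provides frequency interpolation.

DFT_7([x, 0, ...]) = [-3, -4.3155+0.3956i, -3.1344+3.7926i, 1.9499+2.8653i, 1.9499-2.8653i, -3.1344-3.7926i, -4.3155-0.3956i]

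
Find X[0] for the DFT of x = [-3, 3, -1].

X[0] = Σ(n=0 to 2) x[n] · ω_3^0 = Σ x[n]
= (-3) + (3) + (-1)

X[0] = -1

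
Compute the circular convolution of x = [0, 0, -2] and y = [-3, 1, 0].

(x ⊛ y)[n] = Σ(m=0 to 2) x[m] · y[(n-m) mod 3]

Computing each output sample:
(x ⊛ y)[0] = -2
(x ⊛ y)[1] = 0
(x ⊛ y)[2] = 6

x ⊛ y = [-2, 0, 6]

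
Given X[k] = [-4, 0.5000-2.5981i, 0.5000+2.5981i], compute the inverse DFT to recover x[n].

x[n] = (1/3) Σ(k=0 to 2) X[k] · e^(2πikn/3)

Computing each x[n]:
x[0] = -1
x[1] = 0
x[2] = -3

x = [-1, 0, -3]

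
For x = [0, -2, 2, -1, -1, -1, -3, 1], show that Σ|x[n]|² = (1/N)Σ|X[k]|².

Time domain:
Σ|x[n]|² = |0|² + |-2|² + |2|² + |-1|² + |-1|² + |-1|² + |-3|² + |1|² = 21.0000

Frequency domain:
(1/8)Σ|X[k]|² = (1/8)(|-5|² + |1.7071-2.8787i|² + |3i|² + |0.2929+7.1213i|² + |1|² + |0.2929-7.1213i|² + |-3i|² + |1.7071+2.8787i|²) = (1/8)·168.0000 = 21.0000

Both sides agree, confirming Parseval's theorem.

Σ|x[n]|² = (1/N)Σ|X[k]|² = 21.0000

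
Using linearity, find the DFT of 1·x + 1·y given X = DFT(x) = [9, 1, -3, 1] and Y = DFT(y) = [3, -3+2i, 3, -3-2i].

By linearity: DFT(1x + 1y) = 1·DFT(x) + 1·DFT(y)
= 1·[9, 1, -3, 1] + 1·[3, -3+2i, 3, -3-2i]

Computing element-wise:
Z[0] = 1·(9) + 1·(3) = 12
Z[1] = 1·(1) + 1·(-3+2i) = -2+2i
Z[2] = 1·(-3) + 1·(3) = 0
Z[3] = 1·(1) + 1·(-3-2i) = -2-2i

DFT(1x + 1y) = 1·X + 1·Y = [12, -2+2i, 0, -2-2i]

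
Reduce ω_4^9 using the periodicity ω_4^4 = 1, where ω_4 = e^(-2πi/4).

Since ω_4^4 = 1, powers reduce modulo 4.
9 mod 4 = 1
So ω_4^9 = ω_4^1 = e^(-2πi·1/4)

ω_4^9 = ω_4^1 = -1i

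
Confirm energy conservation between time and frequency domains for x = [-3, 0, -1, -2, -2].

Time domain:
Σ|x[n]|² = |-3|² + |0|² + |-1|² + |-2|² + |-2|² = 18.0000

Frequency domain:
(1/5)Σ|X[k]|² = (1/5)(|-8|² + |-1.1910-2.4899i|² + |-2.3090-0.2245i|² + |-2.3090+0.2245i|² + |-1.1910+2.4899i|²) = (1/5)·90.0000 = 18.0000

Both sides agree, confirming Parseval's theorem.

Σ|x[n]|² = (1/N)Σ|X[k]|² = 18.0000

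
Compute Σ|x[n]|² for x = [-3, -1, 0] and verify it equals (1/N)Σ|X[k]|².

Time domain:
Σ|x[n]|² = |-3|² + |-1|² + |0|² = 10.0000

Frequency domain:
(1/3)Σ|X[k]|² = (1/3)(|-4|² + |-2.5000+0.8660i|² + |-2.5000-0.8660i|²) = (1/3)·30.0000 = 10.0000

Both sides agree, confirming Parseval's theorem.

Σ|x[n]|² = (1/N)Σ|X[k]|² = 10.0000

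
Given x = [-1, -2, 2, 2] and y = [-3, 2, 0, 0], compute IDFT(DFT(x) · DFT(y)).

(x ⊛ y)[n] = Σ(m=0 to 3) x[m] · y[(n-m) mod 4]

Computing each output sample:
(x ⊛ y)[0] = 7
(x ⊛ y)[1] = 4
(x ⊛ y)[2] = -10
(x ⊛ y)[3] = -2

x ⊛ y = [7, 4, -10, -2]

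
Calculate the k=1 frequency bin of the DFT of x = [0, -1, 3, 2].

X[1] = Σ(n=0 to 3) x[n] · ω_4^(1n) where ω_4 = e^(-2πi/4)
= (0)·ω_4^0 + (-1)·ω_4^1 + (3)·ω_4^2 + (2)·ω_4^3

X[1] = -3+3i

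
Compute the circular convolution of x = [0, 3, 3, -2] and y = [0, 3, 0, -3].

(x ⊛ y)[n] = Σ(m=0 to 3) x[m] · y[(n-m) mod 4]

Computing each output sample:
(x ⊛ y)[0] = -15
(x ⊛ y)[1] = -9
(x ⊛ y)[2] = 15
(x ⊛ y)[3] = 9

x ⊛ y = [-15, -9, 15, 9]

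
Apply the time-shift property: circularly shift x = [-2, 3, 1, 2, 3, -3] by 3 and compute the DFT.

Time shift by 3: X_shifted[k] = ω_6^(3k) · X[k]
Shifted x = [2, 3, -3, -2, 3, 1]

DFT(x[n-3]) = [4, 6.0000+3.4641i, -2.0000-6.9282i, 0, -2.0000+6.9282i, 6.0000-3.4641i]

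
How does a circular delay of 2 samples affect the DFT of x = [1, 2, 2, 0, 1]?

Time shift by 2: X_shifted[k] = ω_5^(2k) · X[k]
Shifted x = [0, 1, 1, 2, 2]

DFT(x[n-2]) = [6, -1.5000+1.5388i, -1.5000-0.3633i, -1.5000+0.3633i, -1.5000-1.5388i]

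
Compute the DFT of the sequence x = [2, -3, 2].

X[k] = Σ(n=0 to 2) x[n] · ω_3^(nk)
where ω_3 = e^(-2πi/3)

Computing each X[k]:
X[0] = 1
X[1] = 2.5000+4.3301i
X[2] = 2.5000-4.3301i

X = [1, 2.5000+4.3301i, 2.5000-4.3301i]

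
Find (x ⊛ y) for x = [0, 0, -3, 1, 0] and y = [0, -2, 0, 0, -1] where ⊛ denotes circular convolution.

(x ⊛ y)[n] = Σ(m=0 to 4) x[m] · y[(n-m) mod 5]

Computing each output sample:
(x ⊛ y)[0] = 0
(x ⊛ y)[1] = 3
(x ⊛ y)[2] = -1
(x ⊛ y)[3] = 6
(x ⊛ y)[4] = -2

x ⊛ y = [0, 3, -1, 6, -2]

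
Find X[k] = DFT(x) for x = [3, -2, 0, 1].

X[k] = Σ(n=0 to 3) x[n] · ω_4^(nk)
where ω_4 = e^(-2πi/4)

Computing each X[k]:
X[0] = 2
X[1] = 3+3i
X[2] = 4
X[3] = 3-3i

X = [2, 3+3i, 4, 3-3i]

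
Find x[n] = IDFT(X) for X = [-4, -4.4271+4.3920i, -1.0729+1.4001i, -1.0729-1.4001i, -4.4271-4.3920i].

x[n] = (1/5) Σ(k=0 to 4) X[k] · e^(2πikn/5)

Computing each x[n]:
x[0] = -3
x[1] = -3
x[2] = 0
x[3] = 1
x[4] = 1

x = [-3, -3, 0, 1, 1]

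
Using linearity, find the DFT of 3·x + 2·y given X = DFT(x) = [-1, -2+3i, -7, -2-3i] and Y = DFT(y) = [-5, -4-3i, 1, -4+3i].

By linearity: DFT(3x + 2y) = 3·DFT(x) + 2·DFT(y)
= 3·[-1, -2+3i, -7, -2-3i] + 2·[-5, -4-3i, 1, -4+3i]

Computing element-wise:
Z[0] = 3·(-1) + 2·(-5) = -13
Z[1] = 3·(-2+3i) + 2·(-4-3i) = -14+3i
Z[2] = 3·(-7) + 2·(1) = -19
Z[3] = 3·(-2-3i) + 2·(-4+3i) = -14-3i

DFT(3x + 2y) = 3·X + 2·Y = [-13, -14+3i, -19, -14-3i]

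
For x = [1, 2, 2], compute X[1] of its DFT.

X[1] = Σ(n=0 to 2) x[n] · ω_3^(1n) where ω_3 = e^(-2πi/3)
= (1)·ω_3^0 + (2)·ω_3^1 + (2)·ω_3^2

X[1] = -1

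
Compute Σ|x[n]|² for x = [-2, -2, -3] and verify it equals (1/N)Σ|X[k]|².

Time domain:
Σ|x[n]|² = |-2|² + |-2|² + |-3|² = 17.0000

Frequency domain:
(1/3)Σ|X[k]|² = (1/3)(|-7|² + |0.5000-0.8660i|² + |0.5000+0.8660i|²) = (1/3)·51.0000 = 17.0000

Both sides agree, confirming Parseval's theorem.

Σ|x[n]|² = (1/N)Σ|X[k]|² = 17.0000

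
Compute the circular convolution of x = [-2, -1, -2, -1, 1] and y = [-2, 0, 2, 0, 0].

(x ⊛ y)[n] = Σ(m=0 to 4) x[m] · y[(n-m) mod 5]

Computing each output sample:
(x ⊛ y)[0] = 2
(x ⊛ y)[1] = 4
(x ⊛ y)[2] = 0
(x ⊛ y)[3] = 0
(x ⊛ y)[4] = -6

x ⊛ y = [2, 4, 0, 0, -6]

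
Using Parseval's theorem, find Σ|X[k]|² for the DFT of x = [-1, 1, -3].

Parseval: Σ|x[n]|² = (1/N)Σ|X[k]|², so Σ|X[k]|² = N·Σ|x[n]|² = 3·11.0000

Σ|X[k]|² = N·Σ|x[n]|² = 3·11.0000 = 33.0000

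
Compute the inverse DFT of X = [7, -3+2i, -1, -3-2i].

x[n] = (1/4) Σ(k=0 to 3) X[k] · e^(2πikn/4)

Computing each x[n]:
x[0] = 0
x[1] = 1
x[2] = 3
x[3] = 3

x = [0, 1, 3, 3]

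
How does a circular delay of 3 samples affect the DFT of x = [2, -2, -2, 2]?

Time shift by 3: X_shifted[k] = ω_4^(3k) · X[k]
Shifted x = [-2, -2, 2, 2]

DFT(x[n-3]) = [0, -4+4i, 0, -4-4i]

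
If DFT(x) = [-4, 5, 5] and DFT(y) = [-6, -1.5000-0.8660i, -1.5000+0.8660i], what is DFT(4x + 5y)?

By linearity: DFT(4x + 5y) = 4·DFT(x) + 5·DFT(y)
= 4·[-4, 5, 5] + 5·[-6, -1.5000-0.8660i, -1.5000+0.8660i]

Computing element-wise:
Z[0] = 4·(-4) + 5·(-6) = -46
Z[1] = 4·(5) + 5·(-1.5000-0.8660i) = 12.5000-4.3300i
Z[2] = 4·(5) + 5·(-1.5000+0.8660i) = 12.5000+4.3300i

DFT(4x + 5y) = 4·X + 5·Y = [-46, 12.5000-4.3300i, 12.5000+4.3300i]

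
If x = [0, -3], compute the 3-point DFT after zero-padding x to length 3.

Original 2-point DFT: [-3, 3]
Zero-padded 3-point DFT provides frequency interpolation.

DFT_3([x, 0, ...]) = [-3, 1.5000+2.5981i, 1.5000-2.5981i]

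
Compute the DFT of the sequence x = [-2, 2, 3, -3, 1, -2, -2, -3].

X[k] = Σ(n=0 to 7) x[n] · ω_8^(nk)
where ω_8 = e^(-2πi/8)

Computing each X[k]:
X[0] = -6
X[1] = -0.1716-7.8284i
X[2] = -2-6i
X[3] = -5.8284+2.1716i
X[4] = 6
X[5] = -5.8284-2.1716i
X[6] = -2+6i
X[7] = -0.1716+7.8284i

X = [-6, -0.1716-7.8284i, -2-6i, -5.8284+2.1716i, 6, -5.8284-2.1716i, -2+6i, -0.1716+7.8284i]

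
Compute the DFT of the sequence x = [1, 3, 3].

X[k] = Σ(n=0 to 2) x[n] · ω_3^(nk)
where ω_3 = e^(-2πi/3)

Computing each X[k]:
X[0] = 7
X[1] = -2
X[2] = -2

X = [7, -2, -2]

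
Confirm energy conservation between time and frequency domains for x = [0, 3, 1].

Time domain:
Σ|x[n]|² = |0|² + |3|² + |1|² = 10.0000

Frequency domain:
(1/3)Σ|X[k]|² = (1/3)(|4|² + |-2.0000-1.7321i|² + |-2.0000+1.7321i|²) = (1/3)·30.0000 = 10.0000

Both sides agree, confirming Parseval's theorem.

Σ|x[n]|² = (1/N)Σ|X[k]|² = 10.0000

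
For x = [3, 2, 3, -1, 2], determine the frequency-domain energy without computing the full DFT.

Parseval: Σ|x[n]|² = (1/N)Σ|X[k]|², so Σ|X[k]|² = N·Σ|x[n]|² = 5·27.0000

Σ|X[k]|² = N·Σ|x[n]|² = 5·27.0000 = 135.0000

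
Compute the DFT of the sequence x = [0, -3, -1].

X[k] = Σ(n=0 to 2) x[n] · ω_3^(nk)
where ω_3 = e^(-2πi/3)

Computing each X[k]:
X[0] = -4
X[1] = 2.0000+1.7321i
X[2] = 2.0000-1.7321i

X = [-4, 2.0000+1.7321i, 2.0000-1.7321i]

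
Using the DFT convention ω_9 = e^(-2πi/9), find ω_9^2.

ω_9^2 = e^(-2πi·2/9)
= cos(-2π·2/9) + i·sin(-2π·2/9)
= cos(-4π/9) + i·sin(-4π/9)

ω_9^2 = cos(-4π/9) + i·sin(-4π/9) = 0.1736-0.9848i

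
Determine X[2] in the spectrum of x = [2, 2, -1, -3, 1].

X[2] = Σ(n=0 to 4) x[n] · ω_5^(2n) where ω_5 = e^(-2πi/5)
= (2)·ω_5^0 + (2)·ω_5^2 + (-1)·ω_5^4 + (-3)·ω_5^6 + (1)·ω_5^8

X[2] = -1.6631+1.3143i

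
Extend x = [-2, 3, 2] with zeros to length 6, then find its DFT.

Original 3-point DFT: [3, -4.5000-0.8660i, -4.5000+0.8660i]
Zero-padded 6-point DFT provides frequency interpolation.

DFT_6([x, 0, ...]) = [3, -1.5000-4.3301i, -4.5000-0.8660i, -3, -4.5000+0.8660i, -1.5000+4.3301i]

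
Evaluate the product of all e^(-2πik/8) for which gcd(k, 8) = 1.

The primitive 8th roots of unity are ω_8^k for k coprime to 8: k ∈ {1, 3, 5, 7}
Their product equals the constant term of the cyclotomic polynomial Φ_8(x) up to sign.
For n ≥ 3, the product of all primitive nth roots of unity is 1. (For n=1 it is 1; for n=2 it is -1.)

1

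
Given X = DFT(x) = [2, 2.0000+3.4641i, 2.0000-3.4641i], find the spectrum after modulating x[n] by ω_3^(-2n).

Modulation property: DFT(ω_3^(-2n)·x[n]) = X[(k-2) mod 3], so circularly shift X by 2 positions.

X[k-2] = [2.0000+3.4641i, 2.0000-3.4641i, 2]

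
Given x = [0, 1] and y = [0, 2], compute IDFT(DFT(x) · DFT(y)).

(x ⊛ y)[n] = Σ(m=0 to 1) x[m] · y[(n-m) mod 2]

Computing each output sample:
(x ⊛ y)[0] = 2
(x ⊛ y)[1] = 0

x ⊛ y = [2, 0]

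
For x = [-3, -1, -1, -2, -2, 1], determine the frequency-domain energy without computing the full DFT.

Parseval: Σ|x[n]|² = (1/N)Σ|X[k]|², so Σ|X[k]|² = N·Σ|x[n]|² = 6·20.0000

Σ|X[k]|² = N·Σ|x[n]|² = 6·20.0000 = 120.0000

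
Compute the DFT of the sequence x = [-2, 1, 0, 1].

X[k] = Σ(n=0 to 3) x[n] · ω_4^(nk)
where ω_4 = e^(-2πi/4)

Computing each X[k]:
X[0] = 0
X[1] = -2
X[2] = -4
X[3] = -2

X = [0, -2, -4, -2]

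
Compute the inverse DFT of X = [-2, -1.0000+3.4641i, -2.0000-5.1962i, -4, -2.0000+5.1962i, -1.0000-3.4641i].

x[n] = (1/6) Σ(k=0 to 5) X[k] · e^(2πikn/6)

Computing each x[n]:
x[0] = -2
x[1] = 1
x[2] = -3
x[3] = 0
x[4] = 2
x[5] = 0

x = [-2, 1, -3, 0, 2, 0]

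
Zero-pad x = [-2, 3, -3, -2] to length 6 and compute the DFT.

Original 4-point DFT: [-4, 1-5i, -6, 1+5i]
Zero-padded 6-point DFT provides frequency interpolation.

DFT_6([x, 0, ...]) = [-4, 3, -4.0000-5.1962i, -6, -4.0000+5.1962i, 3]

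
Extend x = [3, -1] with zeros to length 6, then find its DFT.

Original 2-point DFT: [2, 4]
Zero-padded 6-point DFT provides frequency interpolation.

DFT_6([x, 0, ...]) = [2, 2.5000+0.8660i, 3.5000+0.8660i, 4, 3.5000-0.8660i, 2.5000-0.8660i]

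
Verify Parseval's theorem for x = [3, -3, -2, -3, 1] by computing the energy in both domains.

Time domain:
Σ|x[n]|² = |3|² + |-3|² + |-2|² + |-3|² + |1|² = 32.0000

Frequency domain:
(1/5)Σ|X[k]|² = (1/5)(|-4|² + |6.4271+3.2164i|² + |3.0729+3.3022i|² + |3.0729-3.3022i|² + |6.4271-3.2164i|²) = (1/5)·160.0000 = 32.0000

Both sides agree, confirming Parseval's theorem.

Σ|x[n]|² = (1/N)Σ|X[k]|² = 32.0000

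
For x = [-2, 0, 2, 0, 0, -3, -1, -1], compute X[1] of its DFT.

X[1] = Σ(n=0 to 7) x[n] · ω_8^(1n) where ω_8 = e^(-2πi/8)
= (-2)·ω_8^0 + (0)·ω_8^1 + (2)·ω_8^2 + (0)·ω_8^3 + (0)·ω_8^4 + (-3)·ω_8^5 + (-1)·ω_8^6 + (-1)·ω_8^7

X[1] = -0.5858-5.8284i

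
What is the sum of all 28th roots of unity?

Sum of all nth roots of unity equals 0 for n > 1 (geometric series with r ≠ 1).

0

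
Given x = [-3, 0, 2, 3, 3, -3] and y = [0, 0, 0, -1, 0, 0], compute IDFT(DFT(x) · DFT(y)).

(x ⊛ y)[n] = Σ(m=0 to 5) x[m] · y[(n-m) mod 6]

Computing each output sample:
(x ⊛ y)[0] = -3
(x ⊛ y)[1] = -3
(x ⊛ y)[2] = 3
(x ⊛ y)[3] = 3
(x ⊛ y)[4] = 0
(x ⊛ y)[5] = -2

x ⊛ y = [-3, -3, 3, 3, 0, -2]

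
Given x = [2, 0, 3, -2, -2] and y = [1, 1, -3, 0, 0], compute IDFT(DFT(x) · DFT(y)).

(x ⊛ y)[n] = Σ(m=0 to 4) x[m] · y[(n-m) mod 5]

Computing each output sample:
(x ⊛ y)[0] = 6
(x ⊛ y)[1] = 8
(x ⊛ y)[2] = -3
(x ⊛ y)[3] = 1
(x ⊛ y)[4] = -13

x ⊛ y = [6, 8, -3, 1, -13]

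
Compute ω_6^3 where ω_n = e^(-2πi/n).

ω_6^3 = e^(-2πi·3/6)
= cos(-2π·3/6) + i·sin(-2π·3/6)
= cos(-6π/6) + i·sin(-6π/6)

ω_6^3 = cos(-6π/6) + i·sin(-6π/6) = -1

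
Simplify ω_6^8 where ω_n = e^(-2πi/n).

Since ω_6^6 = 1, powers reduce modulo 6.
8 mod 6 = 2
So ω_6^8 = ω_6^2 = e^(-2πi·2/6)

ω_6^8 = ω_6^2 = -0.5000-0.8660i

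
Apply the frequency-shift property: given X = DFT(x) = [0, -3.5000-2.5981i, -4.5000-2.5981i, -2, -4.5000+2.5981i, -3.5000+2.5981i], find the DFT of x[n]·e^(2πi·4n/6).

Modulation property: DFT(ω_6^(-4n)·x[n]) = X[(k-4) mod 6], so circularly shift X by 4 positions.

X[k-4] = [-4.5000-2.5981i, -2, -4.5000+2.5981i, -3.5000+2.5981i, 0, -3.5000-2.5981i]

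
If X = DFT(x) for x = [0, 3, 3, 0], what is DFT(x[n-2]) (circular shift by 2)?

Time shift by 2: X_shifted[k] = ω_4^(2k) · X[k]
Shifted x = [3, 0, 0, 3]

DFT(x[n-2]) = [6, 3+3i, 0, 3-3i]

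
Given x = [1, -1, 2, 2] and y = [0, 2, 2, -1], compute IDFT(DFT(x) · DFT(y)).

(x ⊛ y)[n] = Σ(m=0 to 3) x[m] · y[(n-m) mod 4]

Computing each output sample:
(x ⊛ y)[0] = 9
(x ⊛ y)[1] = 4
(x ⊛ y)[2] = -2
(x ⊛ y)[3] = 1

x ⊛ y = [9, 4, -2, 1]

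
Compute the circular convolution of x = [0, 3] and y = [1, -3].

(x ⊛ y)[n] = Σ(m=0 to 1) x[m] · y[(n-m) mod 2]

Computing each output sample:
(x ⊛ y)[0] = -9
(x ⊛ y)[1] = 3

x ⊛ y = [-9, 3]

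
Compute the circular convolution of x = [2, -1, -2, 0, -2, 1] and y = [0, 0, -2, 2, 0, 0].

(x ⊛ y)[n] = Σ(m=0 to 5) x[m] · y[(n-m) mod 6]

Computing each output sample:
(x ⊛ y)[0] = 4
(x ⊛ y)[1] = -6
(x ⊛ y)[2] = -2
(x ⊛ y)[3] = 6
(x ⊛ y)[4] = 2
(x ⊛ y)[5] = -4

x ⊛ y = [4, -6, -2, 6, 2, -4]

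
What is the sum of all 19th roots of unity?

Sum of all nth roots of unity equals 0 for n > 1 (geometric series with r ≠ 1).

0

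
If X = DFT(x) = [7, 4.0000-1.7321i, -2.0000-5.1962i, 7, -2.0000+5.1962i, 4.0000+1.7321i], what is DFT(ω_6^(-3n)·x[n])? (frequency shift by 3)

Modulation property: DFT(ω_6^(-3n)·x[n]) = X[(k-3) mod 6], so circularly shift X by 3 positions.

X[k-3] = [7, -2.0000+5.1962i, 4.0000+1.7321i, 7, 4.0000-1.7321i, -2.0000-5.1962i]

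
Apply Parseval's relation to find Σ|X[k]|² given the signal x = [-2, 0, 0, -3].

Parseval: Σ|x[n]|² = (1/N)Σ|X[k]|², so Σ|X[k]|² = N·Σ|x[n]|² = 4·13.0000

Σ|X[k]|² = N·Σ|x[n]|² = 4·13.0000 = 52.0000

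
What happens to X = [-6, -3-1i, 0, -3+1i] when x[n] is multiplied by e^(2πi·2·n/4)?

Modulation property: DFT(ω_4^(-2n)·x[n]) = X[(k-2) mod 4], so circularly shift X by 2 positions.

X[k-2] = [0, -3+1i, -6, -3-1i]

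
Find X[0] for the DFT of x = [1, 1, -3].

X[0] = Σ(n=0 to 2) x[n] · ω_3^0 = Σ x[n]
= (1) + (1) + (-3)

X[0] = -1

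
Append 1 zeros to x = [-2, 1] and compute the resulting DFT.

Original 2-point DFT: [-1, -3]
Zero-padded 3-point DFT provides frequency interpolation.

DFT_3([x, 0, ...]) = [-1, -2.5000-0.8660i, -2.5000+0.8660i]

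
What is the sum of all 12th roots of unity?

Sum of all nth roots of unity equals 0 for n > 1 (geometric series with r ≠ 1).

0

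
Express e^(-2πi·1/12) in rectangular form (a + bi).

ω_12^1 = e^(-2πi·1/12)
= cos(-2π·1/12) + i·sin(-2π·1/12)
= cos(-2π/12) + i·sin(-2π/12)

ω_12^1 = cos(-2π/12) + i·sin(-2π/12) = 0.8660-0.5000i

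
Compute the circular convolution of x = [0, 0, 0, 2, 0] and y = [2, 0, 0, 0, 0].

(x ⊛ y)[n] = Σ(m=0 to 4) x[m] · y[(n-m) mod 5]

Computing each output sample:
(x ⊛ y)[0] = 0
(x ⊛ y)[1] = 0
(x ⊛ y)[2] = 0
(x ⊛ y)[3] = 4
(x ⊛ y)[4] = 0

x ⊛ y = [0, 0, 0, 4, 0]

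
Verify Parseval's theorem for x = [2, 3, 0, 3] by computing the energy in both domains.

Time domain:
Σ|x[n]|² = |2|² + |3|² + |0|² + |3|² = 22.0000

Frequency domain:
(1/4)Σ|X[k]|² = (1/4)(|8|² + |2|² + |-4|² + |2|²) = (1/4)·88.0000 = 22.0000

Both sides agree, confirming Parseval's theorem.

Σ|x[n]|² = (1/N)Σ|X[k]|² = 22.0000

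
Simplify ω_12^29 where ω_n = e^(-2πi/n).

Since ω_12^12 = 1, powers reduce modulo 12.
29 mod 12 = 5
So ω_12^29 = ω_12^5 = e^(-2πi·5/12)

ω_12^29 = ω_12^5 = -0.8660-0.5000i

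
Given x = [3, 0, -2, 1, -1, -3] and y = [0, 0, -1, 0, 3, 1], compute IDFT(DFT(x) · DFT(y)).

(x ⊛ y)[n] = Σ(m=0 to 5) x[m] · y[(n-m) mod 6]

Computing each output sample:
(x ⊛ y)[0] = -5
(x ⊛ y)[1] = 4
(x ⊛ y)[2] = -5
(x ⊛ y)[3] = -10
(x ⊛ y)[4] = 8
(x ⊛ y)[5] = 2

x ⊛ y = [-5, 4, -5, -10, 8, 2]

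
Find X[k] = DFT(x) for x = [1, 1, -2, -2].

X[k] = Σ(n=0 to 3) x[n] · ω_4^(nk)
where ω_4 = e^(-2πi/4)

Computing each X[k]:
X[0] = -2
X[1] = 3-3i
X[2] = 0
X[3] = 3+3i

X = [-2, 3-3i, 0, 3+3i]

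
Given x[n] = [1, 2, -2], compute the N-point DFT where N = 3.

X[k] = Σ(n=0 to 2) x[n] · ω_3^(nk)
where ω_3 = e^(-2πi/3)

Computing each X[k]:
X[0] = 1
X[1] = 1.0000-3.4641i
X[2] = 1.0000+3.4641i

X = [1, 1.0000-3.4641i, 1.0000+3.4641i]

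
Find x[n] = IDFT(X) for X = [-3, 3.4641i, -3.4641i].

x[n] = (1/3) Σ(k=0 to 2) X[k] · e^(2πikn/3)

Computing each x[n]:
x[0] = -1
x[1] = -3
x[2] = 1

x = [-1, -3, 1]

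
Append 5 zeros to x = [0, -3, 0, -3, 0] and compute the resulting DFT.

Original 5-point DFT: [-6, 1.5000+1.0898i, 1.5000+4.6165i, 1.5000-4.6165i, 1.5000-1.0898i]
Zero-padded 10-point DFT provides frequency interpolation.

DFT_10([x, 0, ...]) = [-6, -1.5000+4.6165i, 1.5000+1.0898i, -1.5000+1.0898i, 1.5000+4.6165i, 6, 1.5000-4.6165i, -1.5000-1.0898i, 1.5000-1.0898i, -1.5000-4.6165i]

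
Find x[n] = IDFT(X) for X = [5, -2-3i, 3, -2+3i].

x[n] = (1/4) Σ(k=0 to 3) X[k] · e^(2πikn/4)

Computing each x[n]:
x[0] = 1
x[1] = 2
x[2] = 3
x[3] = -1

x = [1, 2, 3, -1]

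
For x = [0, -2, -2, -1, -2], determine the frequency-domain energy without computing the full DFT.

Parseval: Σ|x[n]|² = (1/N)Σ|X[k]|², so Σ|X[k]|² = N·Σ|x[n]|² = 5·13.0000

Σ|X[k]|² = N·Σ|x[n]|² = 5·13.0000 = 65.0000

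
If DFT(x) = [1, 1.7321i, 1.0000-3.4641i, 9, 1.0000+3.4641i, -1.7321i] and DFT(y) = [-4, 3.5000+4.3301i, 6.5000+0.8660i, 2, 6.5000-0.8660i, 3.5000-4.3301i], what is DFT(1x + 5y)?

By linearity: DFT(1x + 5y) = 1·DFT(x) + 5·DFT(y)
= 1·[1, 1.7321i, 1.0000-3.4641i, 9, 1.0000+3.4641i, -1.7321i] + 5·[-4, 3.5000+4.3301i, 6.5000+0.8660i, 2, 6.5000-0.8660i, 3.5000-4.3301i]

Computing element-wise:
Z[0] = 1·(1) + 5·(-4) = -19
Z[1] = 1·(1.7321i) + 5·(3.5000+4.3301i) = 17.5000+23.3826i
Z[2] = 1·(1.0000-3.4641i) + 5·(6.5000+0.8660i) = 33.5000+0.8659i
Z[3] = 1·(9) + 5·(2) = 19
Z[4] = 1·(1.0000+3.4641i) + 5·(6.5000-0.8660i) = 33.5000-0.8659i
Z[5] = 1·(-1.7321i) + 5·(3.5000-4.3301i) = 17.5000-23.3826i

DFT(1x + 5y) = 1·X + 5·Y = [-19, 17.5000+23.3826i, 33.5000+0.8659i, 19, 33.5000-0.8659i, 17.5000-23.3826i]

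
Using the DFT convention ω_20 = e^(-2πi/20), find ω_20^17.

ω_20^17 = e^(-2πi·17/20)
= cos(-2π·17/20) + i·sin(-2π·17/20)
= cos(-34π/20) + i·sin(-34π/20)

ω_20^17 = cos(-34π/20) + i·sin(-34π/20) = 0.5878+0.8090i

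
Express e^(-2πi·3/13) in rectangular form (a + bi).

ω_13^3 = e^(-2πi·3/13)
= cos(-2π·3/13) + i·sin(-2π·3/13)
= cos(-6π/13) + i·sin(-6π/13)

ω_13^3 = cos(-6π/13) + i·sin(-6π/13) = 0.1205-0.9927i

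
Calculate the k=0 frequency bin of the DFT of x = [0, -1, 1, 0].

X[0] = Σ(n=0 to 3) x[n] · ω_4^0 = Σ x[n]
= (0) + (-1) + (1) + (0)

X[0] = 0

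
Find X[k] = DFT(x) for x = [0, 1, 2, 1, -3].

X[k] = Σ(n=0 to 4) x[n] · ω_5^(nk)
where ω_5 = e^(-2πi/5)

Computing each X[k]:
X[0] = 1
X[1] = -3.0451-4.3920i
X[2] = 2.5451-1.4001i
X[3] = 2.5451+1.4001i
X[4] = -3.0451+4.3920i

X = [1, -3.0451-4.3920i, 2.5451-1.4001i, 2.5451+1.4001i, -3.0451+4.3920i]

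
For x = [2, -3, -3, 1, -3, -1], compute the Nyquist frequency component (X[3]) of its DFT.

X[3] = Σ(n=0 to 5) x[n] · ω_6^(3n) where ω_6 = e^(-2πi/6)
= (2)·ω_6^0 + (-3)·ω_6^3 + (-3)·ω_6^6 + (1)·ω_6^9 + (-3)·ω_6^12 + (-1)·ω_6^15

X[3] = -1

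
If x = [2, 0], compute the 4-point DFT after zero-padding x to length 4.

Original 2-point DFT: [2, 2]
Zero-padded 4-point DFT provides frequency interpolation.

DFT_4([x, 0, ...]) = [2, 2, 2, 2]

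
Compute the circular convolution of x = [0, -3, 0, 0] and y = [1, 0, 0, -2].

(x ⊛ y)[n] = Σ(m=0 to 3) x[m] · y[(n-m) mod 4]

Computing each output sample:
(x ⊛ y)[0] = 6
(x ⊛ y)[1] = -3
(x ⊛ y)[2] = 0
(x ⊛ y)[3] = 0

x ⊛ y = [6, -3, 0, 0]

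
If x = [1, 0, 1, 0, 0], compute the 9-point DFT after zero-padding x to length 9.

Original 5-point DFT: [2, 0.1910-0.5878i, 1.3090+0.9511i, 1.3090-0.9511i, 0.1910+0.5878i]
Zero-padded 9-point DFT provides frequency interpolation.

DFT_9([x, 0, ...]) = [2, 1.1736-0.9848i, 0.0603-0.3420i, 0.5000+0.8660i, 1.7660+0.6428i, 1.7660-0.6428i, 0.5000-0.8660i, 0.0603+0.3420i, 1.1736+0.9848i]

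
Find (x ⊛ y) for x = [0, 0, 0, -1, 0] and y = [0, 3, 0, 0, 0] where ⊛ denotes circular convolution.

(x ⊛ y)[n] = Σ(m=0 to 4) x[m] · y[(n-m) mod 5]

Computing each output sample:
(x ⊛ y)[0] = 0
(x ⊛ y)[1] = 0
(x ⊛ y)[2] = 0
(x ⊛ y)[3] = 0
(x ⊛ y)[4] = -3

x ⊛ y = [0, 0, 0, 0, -3]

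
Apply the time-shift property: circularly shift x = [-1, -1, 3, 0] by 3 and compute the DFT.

Time shift by 3: X_shifted[k] = ω_4^(3k) · X[k]
Shifted x = [-1, 3, 0, -1]

DFT(x[n-3]) = [1, -1-4i, -3, -1+4i]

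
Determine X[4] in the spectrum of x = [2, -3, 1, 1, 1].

X[4] = Σ(n=0 to 4) x[n] · ω_5^(4n) where ω_5 = e^(-2πi/5)
= (2)·ω_5^0 + (-3)·ω_5^4 + (1)·ω_5^8 + (1)·ω_5^12 + (1)·ω_5^16

X[4] = -0.2361-3.8042i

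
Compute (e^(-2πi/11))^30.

Since ω_11^11 = 1, powers reduce modulo 11.
30 mod 11 = 8
So ω_11^30 = ω_11^8 = e^(-2πi·8/11)

ω_11^30 = ω_11^8 = -0.1423+0.9898i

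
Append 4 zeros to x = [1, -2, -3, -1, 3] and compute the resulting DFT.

Original 5-point DFT: [-2, 4.5451+5.9309i, -1.0451+1.0368i, -1.0451-1.0368i, 4.5451-5.9309i]
Zero-padded 9-point DFT provides frequency interpolation.

DFT_9([x, 0, ...]) = [-2, -3.3721+4.0800i, 6.2699+4.0580i, 1.0000-3.4641i, 1.6022+2.5761i, 1.6022-2.5761i, 1.0000+3.4641i, 6.2699-4.0580i, -3.3721-4.0800i]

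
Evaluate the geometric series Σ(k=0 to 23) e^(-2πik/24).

Sum of all nth roots of unity equals 0 for n > 1 (geometric series with r ≠ 1).

0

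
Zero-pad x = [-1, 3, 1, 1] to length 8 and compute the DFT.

Original 4-point DFT: [4, -2-2i, -4, -2+2i]
Zero-padded 8-point DFT provides frequency interpolation.

DFT_8([x, 0, ...]) = [4, 0.4142-3.8284i, -2-2i, -2.4142-1.8284i, -4, -2.4142+1.8284i, -2+2i, 0.4142+3.8284i]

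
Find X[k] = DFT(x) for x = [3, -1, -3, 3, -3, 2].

X[k] = Σ(n=0 to 5) x[n] · ω_6^(nk)
where ω_6 = e^(-2πi/6)

Computing each X[k]:
X[0] = 1
X[1] = 3.5000+2.5981i
X[2] = 8.5000+2.5981i
X[3] = -7
X[4] = 8.5000-2.5981i
X[5] = 3.5000-2.5981i

X = [1, 3.5000+2.5981i, 8.5000+2.5981i, -7, 8.5000-2.5981i, 3.5000-2.5981i]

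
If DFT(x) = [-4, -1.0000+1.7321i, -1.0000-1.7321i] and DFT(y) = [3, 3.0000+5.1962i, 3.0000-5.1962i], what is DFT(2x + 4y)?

By linearity: DFT(2x + 4y) = 2·DFT(x) + 4·DFT(y)
= 2·[-4, -1.0000+1.7321i, -1.0000-1.7321i] + 4·[3, 3.0000+5.1962i, 3.0000-5.1962i]

Computing element-wise:
Z[0] = 2·(-4) + 4·(3) = 4
Z[1] = 2·(-1.0000+1.7321i) + 4·(3.0000+5.1962i) = 10.0000+24.2490i
Z[2] = 2·(-1.0000-1.7321i) + 4·(3.0000-5.1962i) = 10.0000-24.2490i

DFT(2x + 4y) = 2·X + 4·Y = [4, 10.0000+24.2490i, 10.0000-24.2490i]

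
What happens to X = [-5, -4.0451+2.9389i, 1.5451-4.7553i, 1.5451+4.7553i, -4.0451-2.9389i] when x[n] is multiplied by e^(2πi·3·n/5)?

Modulation property: DFT(ω_5^(-3n)·x[n]) = X[(k-3) mod 5], so circularly shift X by 3 positions.

X[k-3] = [1.5451-4.7553i, 1.5451+4.7553i, -4.0451-2.9389i, -5, -4.0451+2.9389i]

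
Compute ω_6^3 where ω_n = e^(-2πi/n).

ω_6^3 = e^(-2πi·3/6)
= cos(-2π·3/6) + i·sin(-2π·3/6)
= cos(-6π/6) + i·sin(-6π/6)

ω_6^3 = cos(-6π/6) + i·sin(-6π/6) = -1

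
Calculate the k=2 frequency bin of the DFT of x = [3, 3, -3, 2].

X[2] = Σ(n=0 to 3) x[n] · ω_4^(2n) where ω_4 = e^(-2πi/4)
= (3)·ω_4^0 + (3)·ω_4^2 + (-3)·ω_4^4 + (2)·ω_4^6

X[2] = -5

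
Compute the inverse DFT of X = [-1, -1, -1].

x[n] = (1/3) Σ(k=0 to 2) X[k] · e^(2πikn/3)

Computing each x[n]:
x[0] = -1
x[1] = 0
x[2] = 0

x = [-1, 0, 0]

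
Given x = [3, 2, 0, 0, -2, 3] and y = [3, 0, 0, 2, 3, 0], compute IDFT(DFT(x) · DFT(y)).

(x ⊛ y)[n] = Σ(m=0 to 5) x[m] · y[(n-m) mod 6]

Computing each output sample:
(x ⊛ y)[0] = 9
(x ⊛ y)[1] = 2
(x ⊛ y)[2] = 0
(x ⊛ y)[3] = 15
(x ⊛ y)[4] = 7
(x ⊛ y)[5] = 15

x ⊛ y = [9, 2, 0, 15, 7, 15]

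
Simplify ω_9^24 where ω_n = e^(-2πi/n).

Since ω_9^9 = 1, powers reduce modulo 9.
24 mod 9 = 6
So ω_9^24 = ω_9^6 = e^(-2πi·6/9)

ω_9^24 = ω_9^6 = -0.5000+0.8660i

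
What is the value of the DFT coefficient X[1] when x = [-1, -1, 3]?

X[1] = Σ(n=0 to 2) x[n] · ω_3^(1n) where ω_3 = e^(-2πi/3)
= (-1)·ω_3^0 + (-1)·ω_3^1 + (3)·ω_3^2

X[1] = -2.0000+3.4641i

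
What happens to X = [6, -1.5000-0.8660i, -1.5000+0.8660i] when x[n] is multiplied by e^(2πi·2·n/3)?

Modulation property: DFT(ω_3^(-2n)·x[n]) = X[(k-2) mod 3], so circularly shift X by 2 positions.

X[k-2] = [-1.5000-0.8660i, -1.5000+0.8660i, 6]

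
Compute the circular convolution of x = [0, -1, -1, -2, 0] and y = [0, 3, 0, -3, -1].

(x ⊛ y)[n] = Σ(m=0 to 4) x[m] · y[(n-m) mod 5]

Computing each output sample:
(x ⊛ y)[0] = 4
(x ⊛ y)[1] = 7
(x ⊛ y)[2] = -1
(x ⊛ y)[3] = -3
(x ⊛ y)[4] = -3

x ⊛ y = [4, 7, -1, -3, -3]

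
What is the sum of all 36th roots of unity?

Sum of all nth roots of unity equals 0 for n > 1 (geometric series with r ≠ 1).

0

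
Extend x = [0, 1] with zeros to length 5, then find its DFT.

Original 2-point DFT: [1, -1]
Zero-padded 5-point DFT provides frequency interpolation.

DFT_5([x, 0, ...]) = [1, 0.3090-0.9511i, -0.8090-0.5878i, -0.8090+0.5878i, 0.3090+0.9511i]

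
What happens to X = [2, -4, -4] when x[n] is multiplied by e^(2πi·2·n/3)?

Modulation property: DFT(ω_3^(-2n)·x[n]) = X[(k-2) mod 3], so circularly shift X by 2 positions.

X[k-2] = [-4, -4, 2]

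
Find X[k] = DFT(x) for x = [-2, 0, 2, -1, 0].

X[k] = Σ(n=0 to 4) x[n] · ω_5^(nk)
where ω_5 = e^(-2πi/5)

Computing each X[k]:
X[0] = -1
X[1] = -2.8090-1.7634i
X[2] = -1.6910+2.8532i
X[3] = -1.6910-2.8532i
X[4] = -2.8090+1.7634i

X = [-1, -2.8090-1.7634i, -1.6910+2.8532i, -1.6910-2.8532i, -2.8090+1.7634i]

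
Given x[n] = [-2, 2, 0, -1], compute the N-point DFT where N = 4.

X[k] = Σ(n=0 to 3) x[n] · ω_4^(nk)
where ω_4 = e^(-2πi/4)

Computing each X[k]:
X[0] = -1
X[1] = -2-3i
X[2] = -3
X[3] = -2+3i

X = [-1, -2-3i, -3, -2+3i]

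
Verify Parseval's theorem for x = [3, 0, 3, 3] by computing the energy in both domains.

Time domain:
Σ|x[n]|² = |3|² + |0|² + |3|² + |3|² = 27.0000

Frequency domain:
(1/4)Σ|X[k]|² = (1/4)(|9|² + |3i|² + |3|² + |-3i|²) = (1/4)·108.0000 = 27.0000

Both sides agree, confirming Parseval's theorem.

Σ|x[n]|² = (1/N)Σ|X[k]|² = 27.0000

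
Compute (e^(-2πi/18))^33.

Since ω_18^18 = 1, powers reduce modulo 18.
33 mod 18 = 15
So ω_18^33 = ω_18^15 = e^(-2πi·15/18)

ω_18^33 = ω_18^15 = 0.5000+0.8660i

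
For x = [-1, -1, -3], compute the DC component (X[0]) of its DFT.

X[0] = Σ(n=0 to 2) x[n] · ω_3^0 = Σ x[n]
= (-1) + (-1) + (-3)

X[0] = -5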